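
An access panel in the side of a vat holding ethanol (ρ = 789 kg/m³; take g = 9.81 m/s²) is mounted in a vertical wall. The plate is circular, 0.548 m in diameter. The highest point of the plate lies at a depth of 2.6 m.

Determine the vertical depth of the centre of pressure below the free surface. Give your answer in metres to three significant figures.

γ = ρg = 789 × 9.81 / 1000 = 7.74009 kN/m³.
The centroid is at the centre, 0.274 m below the top of the plate, so the centroid depth is h_c = 2.6 + 0.274 = 2.874 m.
A = π(0.274)² = 0.235858 m².
Resultant F = γ·h_c·A = 7.74009 × 2.874 × 0.235858 = 5.24667 kN.
I_c = πr⁴/4 = π × 0.274⁴/4 = 0.00442682 m⁴.
Centre of pressure: y_p = y_c + I_c/(y_c·A) = 2.874 + 0.00442682/(2.874 × 0.235858) = 2.874 + 0.00653062 = 2.88053 m along the plane.

h_p = 2.88 m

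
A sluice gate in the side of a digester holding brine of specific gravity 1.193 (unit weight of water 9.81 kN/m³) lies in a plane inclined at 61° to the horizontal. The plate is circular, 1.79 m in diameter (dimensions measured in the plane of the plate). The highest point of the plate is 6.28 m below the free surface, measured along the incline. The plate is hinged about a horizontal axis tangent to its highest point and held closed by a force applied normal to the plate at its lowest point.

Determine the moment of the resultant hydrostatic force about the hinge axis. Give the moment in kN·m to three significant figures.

γ = 1.193 × 9.81 = 11.70333 kN/m³.
Let θ = 61° be the plate's angle to the horizontal; measure y along the incline from where the plane meets the free surface. Vertical depth h = y·sinθ with sinθ = 0.874620.
The centroid is at the centre, 0.895 m below the top of the plate, so y_c = 6.28 + 0.895 = 7.175 m and h_c = 7.175 × 0.874620 = 6.2754 m.
A = π(0.895)² = 2.51649 m².
Resultant F = γ·h_c·A = 11.70333 × 6.2754 × 2.51649 = 184.819 kN.
I_c = πr⁴/4 = π × 0.895⁴/4 = 0.503944 m⁴.
Centre of pressure: y_p = y_c + I_c/(y_c·A) = 7.175 + 0.503944/(7.175 × 2.51649) = 7.175 + 0.0279103 = 7.20291 m along the plane.
The resultant acts 0.895 + 0.0279103 = 0.92291 m (along the plate) below the hinge at the top edge, so the moment about the hinge is M = F × 0.92291 = 184.819 × 0.92291 = 170.571 kN·m.

M ≈ 171 kN·m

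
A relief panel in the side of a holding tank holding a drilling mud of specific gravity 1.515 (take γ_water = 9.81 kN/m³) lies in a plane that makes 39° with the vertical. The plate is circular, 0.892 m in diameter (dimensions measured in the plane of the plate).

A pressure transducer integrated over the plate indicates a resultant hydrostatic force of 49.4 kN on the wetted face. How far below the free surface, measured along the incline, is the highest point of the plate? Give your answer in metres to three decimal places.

y_top ≈ 6.398 m

γ = 1.515 × 9.81 = 14.86215 kN/m³.
A = π(0.446)² = 0.624913 m².
From F = γ·h_c·A, the centroid depth is h_c = 49.4/(14.86215 × 0.624913) = 5.31895 m.
The plate makes 39° with the vertical, i.e. θ = 90° − 39° = 51° to the horizontal. Measuring y along the incline from the free-surface line, vertical depth h = y·sinθ with sinθ = 0.777146.
Along the incline, y_c = h_c/sinθ = 5.31895/0.777146 = 6.84421 m.
The centroid is at the centre, 0.446 m below the top of the plate, so the highest point sits at y_top = 6.84421 − 0.446 = 6.39821 m along the incline.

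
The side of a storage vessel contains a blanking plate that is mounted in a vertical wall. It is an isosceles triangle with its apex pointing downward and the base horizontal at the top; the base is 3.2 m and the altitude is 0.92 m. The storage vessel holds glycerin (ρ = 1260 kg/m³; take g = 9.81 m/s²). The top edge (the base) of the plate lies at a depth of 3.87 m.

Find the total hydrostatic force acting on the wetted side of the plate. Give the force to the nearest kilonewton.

F ≈ 76 kN

γ = ρg = 1260 × 9.81 / 1000 = 12.3606 kN/m³.
With the apex down, the centroid sits h/3 = 0.92/3 = 0.306667 m below the base (the top edge), so the centroid depth is h_c = 3.87 + 0.306667 = 4.17667 m.
A = ½ × 3.2 × 0.92 = 1.472 m².
Resultant F = γ·h_c·A = 12.3606 × 4.17667 × 1.472 = 75.9937 kN.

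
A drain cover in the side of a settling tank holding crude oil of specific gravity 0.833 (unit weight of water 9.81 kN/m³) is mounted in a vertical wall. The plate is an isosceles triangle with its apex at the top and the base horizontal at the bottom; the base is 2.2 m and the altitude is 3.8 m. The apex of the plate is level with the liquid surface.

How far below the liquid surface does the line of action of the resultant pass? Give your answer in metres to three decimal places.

γ = 0.833 × 9.81 = 8.17173 kN/m³.
With the apex up, the centroid sits 2h/3 = 2 × 3.8/3 = 2.53333 m below the apex, so the centroid depth is h_c = 2.53333 m.
A = ½ × 2.2 × 3.8 = 4.18 m².
Resultant F = γ·h_c·A = 8.17173 × 2.53333 × 4.18 = 86.5331 kN.
I_c = b·h³/36 = 2.2 × 3.8³/36 = 3.35329 m⁴.
Centre of pressure: y_p = y_c + I_c/(y_c·A) = 2.53333 + 3.35329/(2.53333 × 4.18) = 2.53333 + 0.316667 = 2.85 m along the plane.

h_p = 2.850 m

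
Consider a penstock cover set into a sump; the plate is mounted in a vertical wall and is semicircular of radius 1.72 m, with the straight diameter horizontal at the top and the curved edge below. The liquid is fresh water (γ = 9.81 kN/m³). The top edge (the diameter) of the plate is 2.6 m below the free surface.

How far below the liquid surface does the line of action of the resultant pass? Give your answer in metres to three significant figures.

γ = 9.81 kN/m³.
The centroid of a semicircle lies 4r/(3π) = 0.729991 m from the diameter, here below the top edge, so the centroid depth is h_c = 2.6 + 0.729991 = 3.32999 m.
A = πr²/2 = π × 1.72²/2 = 4.64704 m².
Resultant F = γ·h_c·A = 9.81 × 3.32999 × 4.64704 = 151.806 kN.
I_c = (π/8 − 8/(9π))·r⁴ = 0.109757 × 1.72⁴ = 0.960608 m⁴.
Centre of pressure: y_p = y_c + I_c/(y_c·A) = 3.32999 + 0.960608/(3.32999 × 4.64704) = 3.32999 + 0.0620764 = 3.39207 m along the plane.

h_p = 3.39 m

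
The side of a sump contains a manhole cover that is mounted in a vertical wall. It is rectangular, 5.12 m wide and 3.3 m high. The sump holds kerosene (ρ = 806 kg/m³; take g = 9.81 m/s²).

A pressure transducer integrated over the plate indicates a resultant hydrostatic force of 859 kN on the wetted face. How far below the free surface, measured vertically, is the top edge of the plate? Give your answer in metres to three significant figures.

d_top ≈ 4.78 m

γ = ρg = 806 × 9.81 / 1000 = 7.90686 kN/m³.
A = 5.12 × 3.3 = 16.896 m².
From F = γ·h_c·A, the centroid depth is h_c = 859/(7.90686 × 16.896) = 6.42991 m.
The centroid lies 3.3/2 = 1.65 m below the top edge, so the top edge sits at h_top = 6.42991 − 1.65 = 4.77991 m below the surface.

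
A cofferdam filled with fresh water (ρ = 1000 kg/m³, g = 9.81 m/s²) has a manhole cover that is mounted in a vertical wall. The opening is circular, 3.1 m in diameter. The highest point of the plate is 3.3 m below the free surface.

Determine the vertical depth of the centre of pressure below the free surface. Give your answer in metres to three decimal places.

γ = ρg = 1000 × 9.81 = 9810 N/m³ = 9.81 kN/m³.
The centroid is at the centre, 1.55 m below the top of the plate, so the centroid depth is h_c = 3.3 + 1.55 = 4.85 m.
A = π(1.55)² = 7.54768 m².
Resultant F = γ·h_c·A = 9.81 × 4.85 × 7.54768 = 359.107 kN.
I_c = πr⁴/4 = π × 1.55⁴/4 = 4.53332 m⁴.
Centre of pressure: y_p = y_c + I_c/(y_c·A) = 4.85 + 4.53332/(4.85 × 7.54768) = 4.85 + 0.12384 = 4.97384 m along the plane.

h_p = 4.974 m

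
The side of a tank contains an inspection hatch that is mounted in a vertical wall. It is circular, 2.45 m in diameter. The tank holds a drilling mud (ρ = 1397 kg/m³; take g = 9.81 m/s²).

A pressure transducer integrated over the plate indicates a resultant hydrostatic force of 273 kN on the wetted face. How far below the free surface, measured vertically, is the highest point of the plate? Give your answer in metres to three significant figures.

γ = ρg = 1397 × 9.81 / 1000 = 13.70457 kN/m³.
A = π(1.225)² = 4.71435 m².
From F = γ·h_c·A, the centroid depth is h_c = 273/(13.70457 × 4.71435) = 4.22547 m.
The centroid is at the centre, 1.225 m below the top of the plate, so the highest point sits at h_top = 4.22547 − 1.225 = 3.00047 m below the surface.

d_top ≈ 3.00 m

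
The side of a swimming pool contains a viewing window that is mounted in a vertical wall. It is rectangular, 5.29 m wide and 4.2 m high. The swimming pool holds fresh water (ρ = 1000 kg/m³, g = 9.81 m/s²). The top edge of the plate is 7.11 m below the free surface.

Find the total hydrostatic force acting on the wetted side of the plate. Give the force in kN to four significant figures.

F ≈ 2007 kN

γ = ρg = 1000 × 9.81 = 9810 N/m³ = 9.81 kN/m³.
The centroid lies 4.2/2 = 2.1 m below the top edge, so the centroid depth is h_c = 7.11 + 2.1 = 9.21 m.
A = 5.29 × 4.2 = 22.218 m².
Resultant F = γ·h_c·A = 9.81 × 9.21 × 22.218 = 2007.4 kN.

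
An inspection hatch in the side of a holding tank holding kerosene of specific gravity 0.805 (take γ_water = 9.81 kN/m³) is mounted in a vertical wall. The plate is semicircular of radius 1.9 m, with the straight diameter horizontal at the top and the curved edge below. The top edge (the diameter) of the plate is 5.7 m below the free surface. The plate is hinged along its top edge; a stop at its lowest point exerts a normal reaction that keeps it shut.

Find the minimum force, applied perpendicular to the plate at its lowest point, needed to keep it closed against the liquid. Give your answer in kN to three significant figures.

P ≈ 130 kN

γ = 0.805 × 9.81 = 7.89705 kN/m³.
The centroid of a semicircle lies 4r/(3π) = 0.806385 m from the diameter, here below the top edge, so the centroid depth is h_c = 5.7 + 0.806385 = 6.50638 m.
A = πr²/2 = π × 1.9²/2 = 5.67057 m².
Resultant F = γ·h_c·A = 7.89705 × 6.50638 × 5.67057 = 291.361 kN.
I_c = (π/8 − 8/(9π))·r⁴ = 0.109757 × 1.9⁴ = 1.43036 m⁴.
Centre of pressure: y_p = y_c + I_c/(y_c·A) = 6.50638 + 1.43036/(6.50638 × 5.67057) = 6.50638 + 0.0387685 = 6.54515 m along the plane.
The resultant acts 0.806385 + 0.0387685 = 0.845154 m (along the plate) below the hinge at the top edge, so the moment about the hinge is M = F × 0.845154 = 291.361 × 0.845154 = 246.245 kN·m.
A normal force at the bottom, 1.9 m from the hinge, must supply this moment: P = 246.245/1.9 = 129.603 kN.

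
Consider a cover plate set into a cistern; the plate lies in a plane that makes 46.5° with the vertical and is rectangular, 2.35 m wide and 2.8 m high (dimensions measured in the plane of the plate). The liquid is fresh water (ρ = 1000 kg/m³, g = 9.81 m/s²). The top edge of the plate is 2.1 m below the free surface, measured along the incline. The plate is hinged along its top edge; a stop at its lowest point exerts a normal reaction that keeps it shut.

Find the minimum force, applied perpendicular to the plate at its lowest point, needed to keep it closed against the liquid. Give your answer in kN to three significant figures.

γ = ρg = 1000 × 9.81 = 9810 N/m³ = 9.81 kN/m³.
The plate makes 46.5° with the vertical, i.e. θ = 90° − 46.5° = 43.5° to the horizontal. Measuring y along the incline from the free-surface line, vertical depth h = y·sinθ with sinθ = 0.688355.
The centroid lies 2.8/2 = 1.4 m below the top edge, so y_c = 2.1 + 1.4 = 3.5 m and h_c = 3.5 × 0.688355 = 2.40924 m.
A = 2.35 × 2.8 = 6.58 m².
Resultant F = γ·h_c·A = 9.81 × 2.40924 × 6.58 = 155.516 kN.
I_c = b·h³/12 = 2.35 × 2.8³/12 = 4.29893 m⁴.
Centre of pressure: y_p = y_c + I_c/(y_c·A) = 3.5 + 4.29893/(3.5 × 6.58) = 3.5 + 0.186667 = 3.68667 m along the plane.
The resultant acts 1.4 + 0.186667 = 1.58667 m (along the plate) below the hinge at the top edge, so the moment about the hinge is M = F × 1.58667 = 155.516 × 1.58667 = 246.753 kN·m.
A normal force at the bottom, 2.8 m from the hinge, must supply this moment: P = 246.753/2.8 = 88.1261 kN.

P ≈ 88.1 kN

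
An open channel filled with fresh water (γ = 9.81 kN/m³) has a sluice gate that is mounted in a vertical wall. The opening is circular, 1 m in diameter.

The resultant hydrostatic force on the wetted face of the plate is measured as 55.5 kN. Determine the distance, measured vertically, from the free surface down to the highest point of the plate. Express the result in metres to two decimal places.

d_top ≈ 6.70 m

γ = 9.81 kN/m³.
A = π(0.5)² = 0.785398 m².
From F = γ·h_c·A, the centroid depth is h_c = 55.5/(9.81 × 0.785398) = 7.20334 m.
The centroid is at the centre, 0.5 m below the top of the plate, so the highest point sits at h_top = 7.20334 − 0.5 = 6.70334 m below the surface.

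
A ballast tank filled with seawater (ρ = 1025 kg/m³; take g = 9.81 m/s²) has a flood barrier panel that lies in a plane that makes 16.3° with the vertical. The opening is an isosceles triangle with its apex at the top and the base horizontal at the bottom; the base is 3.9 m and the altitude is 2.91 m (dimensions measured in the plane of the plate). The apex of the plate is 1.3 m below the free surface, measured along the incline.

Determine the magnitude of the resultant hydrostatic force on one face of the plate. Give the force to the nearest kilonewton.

F ≈ 177 kN

γ = ρg = 1025 × 9.81 / 1000 = 10.05525 kN/m³.
The plate makes 16.3° with the vertical, i.e. θ = 90° − 16.3° = 73.7° to the horizontal. Measuring y along the incline from the free-surface line, vertical depth h = y·sinθ with sinθ = 0.959805.
With the apex up, the centroid sits 2h/3 = 2 × 2.91/3 = 1.94 m below the apex, so y_c = 1.3 + 1.94 = 3.24 m and h_c = 3.24 × 0.959805 = 3.10977 m.
A = ½ × 3.9 × 2.91 = 5.6745 m².
Resultant F = γ·h_c·A = 10.05525 × 3.10977 × 5.6745 = 177.439 kN.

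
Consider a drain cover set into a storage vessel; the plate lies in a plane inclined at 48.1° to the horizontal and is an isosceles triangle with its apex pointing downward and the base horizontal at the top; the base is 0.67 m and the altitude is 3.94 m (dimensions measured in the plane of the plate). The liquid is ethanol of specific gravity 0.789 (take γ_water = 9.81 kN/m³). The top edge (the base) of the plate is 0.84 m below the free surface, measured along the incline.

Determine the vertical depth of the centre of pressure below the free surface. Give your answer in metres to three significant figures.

γ = 0.789 × 9.81 = 7.74009 kN/m³.
Let θ = 48.1° be the plate's angle to the horizontal; measure y along the incline from where the plane meets the free surface. Vertical depth h = y·sinθ with sinθ = 0.744312.
With the apex down, the centroid sits h/3 = 3.94/3 = 1.31333 m below the base (the top edge), so y_c = 0.84 + 1.31333 = 2.15333 m and h_c = 2.15333 × 0.744312 = 1.60275 m.
A = ½ × 0.67 × 3.94 = 1.3199 m².
Resultant F = γ·h_c·A = 7.74009 × 1.60275 × 1.3199 = 16.3739 kN.
I_c = b·h³/36 = 0.67 × 3.94³/36 = 1.13831 m⁴.
Centre of pressure: y_p = y_c + I_c/(y_c·A) = 2.15333 + 1.13831/(2.15333 × 1.3199) = 2.15333 + 0.400506 = 2.55384 m along the plane.
Vertically, h_p = y_p·sinθ = 2.55384 × 0.744312 = 1.90085 m.

h_p = 1.90 m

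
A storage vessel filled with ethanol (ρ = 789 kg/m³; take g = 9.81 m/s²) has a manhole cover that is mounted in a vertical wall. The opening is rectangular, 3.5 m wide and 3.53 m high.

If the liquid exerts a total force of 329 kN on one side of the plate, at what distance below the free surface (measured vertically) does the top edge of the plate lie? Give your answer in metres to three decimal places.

γ = ρg = 789 × 9.81 / 1000 = 7.74009 kN/m³.
A = 3.5 × 3.53 = 12.355 m².
From F = γ·h_c·A, the centroid depth is h_c = 329/(7.74009 × 12.355) = 3.44039 m.
The centroid lies 3.53/2 = 1.765 m below the top edge, so the top edge sits at h_top = 3.44039 − 1.765 = 1.67539 m below the surface.

d_top ≈ 1.675 m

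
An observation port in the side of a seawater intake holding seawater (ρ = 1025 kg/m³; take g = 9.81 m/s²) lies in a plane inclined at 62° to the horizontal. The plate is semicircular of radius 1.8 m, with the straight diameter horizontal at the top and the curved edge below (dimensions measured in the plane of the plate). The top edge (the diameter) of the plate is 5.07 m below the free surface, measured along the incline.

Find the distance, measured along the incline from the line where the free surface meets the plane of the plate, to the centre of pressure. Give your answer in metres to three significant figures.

γ = ρg = 1025 × 9.81 / 1000 = 10.05525 kN/m³.
Let θ = 62° be the plate's angle to the horizontal; measure y along the incline from where the plane meets the free surface. Vertical depth h = y·sinθ with sinθ = 0.882948.
The centroid of a semicircle lies 4r/(3π) = 0.763944 m from the diameter, here below the top edge, so y_c = 5.07 + 0.763944 = 5.83394 m and h_c = 5.83394 × 0.882948 = 5.15107 m.
A = πr²/2 = π × 1.8²/2 = 5.08938 m².
Resultant F = γ·h_c·A = 10.05525 × 5.15107 × 5.08938 = 263.606 kN.
I_c = (π/8 − 8/(9π))·r⁴ = 0.109757 × 1.8⁴ = 1.15219 m⁴.
Centre of pressure: y_p = y_c + I_c/(y_c·A) = 5.83394 + 1.15219/(5.83394 × 5.08938) = 5.83394 + 0.0388059 = 5.87275 m along the plane.

y_p = 5.87 m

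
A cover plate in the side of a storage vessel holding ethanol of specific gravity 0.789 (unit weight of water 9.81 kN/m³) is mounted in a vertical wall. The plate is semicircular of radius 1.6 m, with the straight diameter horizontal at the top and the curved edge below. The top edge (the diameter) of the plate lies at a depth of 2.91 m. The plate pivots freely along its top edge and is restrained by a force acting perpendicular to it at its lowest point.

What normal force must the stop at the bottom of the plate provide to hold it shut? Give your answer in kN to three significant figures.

P ≈ 50.9 kN

γ = 0.789 × 9.81 = 7.74009 kN/m³.
The centroid of a semicircle lies 4r/(3π) = 0.679061 m from the diameter, here below the top edge, so the centroid depth is h_c = 2.91 + 0.679061 = 3.58906 m.
A = πr²/2 = π × 1.6²/2 = 4.02124 m².
Resultant F = γ·h_c·A = 7.74009 × 3.58906 × 4.02124 = 111.709 kN.
I_c = (π/8 − 8/(9π))·r⁴ = 0.109757 × 1.6⁴ = 0.719303 m⁴.
Centre of pressure: y_p = y_c + I_c/(y_c·A) = 3.58906 + 0.719303/(3.58906 × 4.02124) = 3.58906 + 0.0498392 = 3.6389 m along the plane.
The resultant acts 0.679061 + 0.0498392 = 0.7289 m (along the plate) below the hinge at the top edge, so the moment about the hinge is M = F × 0.7289 = 111.709 × 0.7289 = 81.4247 kN·m.
A normal force at the bottom, 1.6 m from the hinge, must supply this moment: P = 81.4247/1.6 = 50.8904 kN.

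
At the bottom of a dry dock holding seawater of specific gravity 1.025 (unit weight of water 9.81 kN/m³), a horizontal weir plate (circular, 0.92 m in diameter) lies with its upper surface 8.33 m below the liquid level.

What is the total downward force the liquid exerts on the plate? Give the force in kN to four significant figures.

F ≈ 55.68 kN

γ = 1.025 × 9.81 = 10.05525 kN/m³.
The plate is horizontal, so pressure is uniform at p = γ·h = 10.05525 × 8.33 = 83.7602 kN/m².
A = π(0.46)² = 0.664761 m².
F = p·A = 83.7602 × 0.664761 = 55.6805 kN.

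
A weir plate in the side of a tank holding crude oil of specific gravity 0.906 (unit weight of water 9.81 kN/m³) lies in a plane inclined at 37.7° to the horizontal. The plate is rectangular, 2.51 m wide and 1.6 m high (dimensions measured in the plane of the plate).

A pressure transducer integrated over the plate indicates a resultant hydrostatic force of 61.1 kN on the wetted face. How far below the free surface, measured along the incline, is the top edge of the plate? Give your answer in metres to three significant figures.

y_top ≈ 2.00 m

γ = 0.906 × 9.81 = 8.88786 kN/m³.
A = 2.51 × 1.6 = 4.016 m².
From F = γ·h_c·A, the centroid depth is h_c = 61.1/(8.88786 × 4.016) = 1.71179 m.
Let θ = 37.7° be the plate's angle to the horizontal; measure y along the incline from where the plane meets the free surface. Vertical depth h = y·sinθ with sinθ = 0.611527.
Along the incline, y_c = h_c/sinθ = 1.71179/0.611527 = 2.79921 m.
The centroid lies 1.6/2 = 0.8 m below the top edge, so the top edge sits at y_top = 2.79921 − 0.8 = 1.99921 m along the incline.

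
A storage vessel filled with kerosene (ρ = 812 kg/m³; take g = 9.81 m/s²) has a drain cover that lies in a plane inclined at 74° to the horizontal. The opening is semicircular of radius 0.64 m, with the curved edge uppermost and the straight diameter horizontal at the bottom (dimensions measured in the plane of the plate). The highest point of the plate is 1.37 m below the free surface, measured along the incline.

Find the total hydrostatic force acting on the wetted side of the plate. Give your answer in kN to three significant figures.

γ = ρg = 812 × 9.81 / 1000 = 7.96572 kN/m³.
Let θ = 74° be the plate's angle to the horizontal; measure y along the incline from where the plane meets the free surface. Vertical depth h = y·sinθ with sinθ = 0.961262.
The centroid lies 4r/(3π) = 0.271624 m above the diameter, so r − 4r/(3π) = 0.64 − 0.271624 = 0.368376 m below the topmost point, so y_c = 1.37 + 0.368376 = 1.73838 m and h_c = 1.73838 × 0.961262 = 1.67104 m.
A = πr²/2 = π × 0.64²/2 = 0.643398 m².
Resultant F = γ·h_c·A = 7.96572 × 1.67104 × 0.643398 = 8.56429 kN.

F ≈ 8.56 kN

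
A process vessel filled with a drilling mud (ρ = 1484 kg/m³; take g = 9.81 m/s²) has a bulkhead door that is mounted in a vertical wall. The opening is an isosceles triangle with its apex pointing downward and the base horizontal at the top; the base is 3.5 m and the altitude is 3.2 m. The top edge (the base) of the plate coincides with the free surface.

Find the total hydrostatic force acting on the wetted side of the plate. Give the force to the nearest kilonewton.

F ≈ 87 kN

γ = ρg = 1484 × 9.81 / 1000 = 14.55804 kN/m³.
With the apex down, the centroid sits h/3 = 3.2/3 = 1.06667 m below the base (the top edge), so the centroid depth is h_c = 1.06667 m.
A = ½ × 3.5 × 3.2 = 5.6 m².
Resultant F = γ·h_c·A = 14.55804 × 1.06667 × 5.6 = 86.9603 kN.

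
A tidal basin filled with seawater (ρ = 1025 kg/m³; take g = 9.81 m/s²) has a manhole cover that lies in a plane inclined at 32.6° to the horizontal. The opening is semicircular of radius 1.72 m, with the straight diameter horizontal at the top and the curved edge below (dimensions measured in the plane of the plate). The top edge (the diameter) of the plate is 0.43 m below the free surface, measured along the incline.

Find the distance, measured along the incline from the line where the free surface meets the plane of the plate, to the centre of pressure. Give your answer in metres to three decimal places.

y_p = 1.338 m

γ = ρg = 1025 × 9.81 / 1000 = 10.05525 kN/m³.
Let θ = 32.6° be the plate's angle to the horizontal; measure y along the incline from where the plane meets the free surface. Vertical depth h = y·sinθ with sinθ = 0.538771.
The centroid of a semicircle lies 4r/(3π) = 0.729991 m from the diameter, here below the top edge, so y_c = 0.43 + 0.729991 = 1.15999 m and h_c = 1.15999 × 0.538771 = 0.624969 m.
A = πr²/2 = π × 1.72²/2 = 4.64704 m².
Resultant F = γ·h_c·A = 10.05525 × 0.624969 × 4.64704 = 29.203 kN.
I_c = (π/8 − 8/(9π))·r⁴ = 0.109757 × 1.72⁴ = 0.960608 m⁴.
Centre of pressure: y_p = y_c + I_c/(y_c·A) = 1.15999 + 0.960608/(1.15999 × 4.64704) = 1.15999 + 0.178203 = 1.33819 m along the plane.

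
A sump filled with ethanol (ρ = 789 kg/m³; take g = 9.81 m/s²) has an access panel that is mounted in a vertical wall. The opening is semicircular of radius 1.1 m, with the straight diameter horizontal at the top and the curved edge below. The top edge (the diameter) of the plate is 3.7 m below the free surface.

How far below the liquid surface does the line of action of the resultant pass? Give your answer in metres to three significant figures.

γ = ρg = 789 × 9.81 / 1000 = 7.74009 kN/m³.
The centroid of a semicircle lies 4r/(3π) = 0.466854 m from the diameter, here below the top edge, so the centroid depth is h_c = 3.7 + 0.466854 = 4.16685 m.
A = πr²/2 = π × 1.1²/2 = 1.90066 m².
Resultant F = γ·h_c·A = 7.74009 × 4.16685 × 1.90066 = 61.2997 kN.
I_c = (π/8 − 8/(9π))·r⁴ = 0.109757 × 1.1⁴ = 0.160695 m⁴.
Centre of pressure: y_p = y_c + I_c/(y_c·A) = 4.16685 + 0.160695/(4.16685 × 1.90066) = 4.16685 + 0.0202904 = 4.18714 m along the plane.

h_p = 4.19 m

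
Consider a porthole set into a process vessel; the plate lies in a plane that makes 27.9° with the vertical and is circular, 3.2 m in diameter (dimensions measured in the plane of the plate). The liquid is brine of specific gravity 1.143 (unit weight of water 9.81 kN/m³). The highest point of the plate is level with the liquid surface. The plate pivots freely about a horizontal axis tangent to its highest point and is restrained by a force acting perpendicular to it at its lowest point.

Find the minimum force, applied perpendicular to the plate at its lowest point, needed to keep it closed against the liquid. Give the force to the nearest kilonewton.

γ = 1.143 × 9.81 = 11.21283 kN/m³.
The plate makes 27.9° with the vertical, i.e. θ = 90° − 27.9° = 62.1° to the horizontal. Measuring y along the incline from the free-surface line, vertical depth h = y·sinθ with sinθ = 0.883766.
The centroid is at the centre, 1.6 m below the top of the plate, so y_c = 1.6 m and h_c = 1.6 × 0.883766 = 1.41403 m.
A = π(1.6)² = 8.04248 m².
Resultant F = γ·h_c·A = 11.21283 × 1.41403 × 8.04248 = 127.516 kN.
I_c = πr⁴/4 = π × 1.6⁴/4 = 5.14719 m⁴.
Centre of pressure: y_p = y_c + I_c/(y_c·A) = 1.6 + 5.14719/(1.6 × 8.04248) = 1.6 + 0.4 = 2 m along the plane.
The resultant acts 1.6 + 0.4 = 2 m (along the plate) below the hinge at the top edge, so the moment about the hinge is M = F × 2 = 127.516 × 2 = 255.032 kN·m.
A normal force at the bottom, 3.2 m from the hinge, must supply this moment: P = 255.032/3.2 = 79.6975 kN.

P ≈ 80 kN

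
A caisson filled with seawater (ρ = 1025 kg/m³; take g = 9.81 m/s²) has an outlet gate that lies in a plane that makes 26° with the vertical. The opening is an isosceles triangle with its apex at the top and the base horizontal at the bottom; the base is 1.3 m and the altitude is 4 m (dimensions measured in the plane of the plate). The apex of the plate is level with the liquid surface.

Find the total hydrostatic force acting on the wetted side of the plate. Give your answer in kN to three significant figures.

F ≈ 62.7 kN

γ = ρg = 1025 × 9.81 / 1000 = 10.05525 kN/m³.
The plate makes 26° with the vertical, i.e. θ = 90° − 26° = 64° to the horizontal. Measuring y along the incline from the free-surface line, vertical depth h = y·sinθ with sinθ = 0.898794.
With the apex up, the centroid sits 2h/3 = 2 × 4/3 = 2.66667 m below the apex, so y_c = 2.66667 m and h_c = 2.66667 × 0.898794 = 2.39679 m.
A = ½ × 1.3 × 4 = 2.6 m².
Resultant F = γ·h_c·A = 10.05525 × 2.39679 × 2.6 = 62.6608 kN.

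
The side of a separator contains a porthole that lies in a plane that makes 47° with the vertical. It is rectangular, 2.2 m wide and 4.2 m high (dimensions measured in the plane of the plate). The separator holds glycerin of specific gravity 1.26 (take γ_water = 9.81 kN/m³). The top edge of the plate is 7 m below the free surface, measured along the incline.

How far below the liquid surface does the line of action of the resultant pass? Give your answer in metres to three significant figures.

h_p = 6.32 m

γ = 1.26 × 9.81 = 12.3606 kN/m³.
The plate makes 47° with the vertical, i.e. θ = 90° − 47° = 43° to the horizontal. Measuring y along the incline from the free-surface line, vertical depth h = y·sinθ with sinθ = 0.681998.
The centroid lies 4.2/2 = 2.1 m below the top edge, so y_c = 7 + 2.1 = 9.1 m and h_c = 9.1 × 0.681998 = 6.20618 m.
A = 2.2 × 4.2 = 9.24 m².
Resultant F = γ·h_c·A = 12.3606 × 6.20618 × 9.24 = 708.82 kN.
I_c = b·h³/12 = 2.2 × 4.2³/12 = 13.5828 m⁴.
Centre of pressure: y_p = y_c + I_c/(y_c·A) = 9.1 + 13.5828/(9.1 × 9.24) = 9.1 + 0.161538 = 9.26154 m along the plane.
Vertically, h_p = y_p·sinθ = 9.26154 × 0.681998 = 6.31635 m.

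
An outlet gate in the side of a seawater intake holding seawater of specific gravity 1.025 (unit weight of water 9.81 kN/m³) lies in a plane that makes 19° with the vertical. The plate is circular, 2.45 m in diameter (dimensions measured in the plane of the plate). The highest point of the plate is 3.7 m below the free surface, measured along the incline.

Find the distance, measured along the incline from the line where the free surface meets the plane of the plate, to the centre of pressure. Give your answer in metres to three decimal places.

γ = 1.025 × 9.81 = 10.05525 kN/m³.
The plate makes 19° with the vertical, i.e. θ = 90° − 19° = 71° to the horizontal. Measuring y along the incline from the free-surface line, vertical depth h = y·sinθ with sinθ = 0.945519.
The centroid is at the centre, 1.225 m below the top of the plate, so y_c = 3.7 + 1.225 = 4.925 m and h_c = 4.925 × 0.945519 = 4.65668 m.
A = π(1.225)² = 4.71435 m².
Resultant F = γ·h_c·A = 10.05525 × 4.65668 × 4.71435 = 220.745 kN.
I_c = πr⁴/4 = π × 1.225⁴/4 = 1.76862 m⁴.
Centre of pressure: y_p = y_c + I_c/(y_c·A) = 4.925 + 1.76862/(4.925 × 4.71435) = 4.925 + 0.0761739 = 5.00117 m along the plane.

y_p = 5.001 m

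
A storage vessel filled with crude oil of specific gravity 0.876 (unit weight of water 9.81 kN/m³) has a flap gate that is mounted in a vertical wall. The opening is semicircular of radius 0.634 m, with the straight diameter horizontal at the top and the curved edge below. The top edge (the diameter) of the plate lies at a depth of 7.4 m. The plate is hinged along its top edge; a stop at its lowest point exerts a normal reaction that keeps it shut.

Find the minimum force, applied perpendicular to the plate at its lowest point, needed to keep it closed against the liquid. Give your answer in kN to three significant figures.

γ = 0.876 × 9.81 = 8.59356 kN/m³.
The centroid of a semicircle lies 4r/(3π) = 0.269078 m from the diameter, here below the top edge, so the centroid depth is h_c = 7.4 + 0.269078 = 7.66908 m.
A = πr²/2 = π × 0.634²/2 = 0.631391 m².
Resultant F = γ·h_c·A = 8.59356 × 7.66908 × 0.631391 = 41.6116 kN.
I_c = (π/8 − 8/(9π))·r⁴ = 0.109757 × 0.634⁴ = 0.0177333 m⁴.
Centre of pressure: y_p = y_c + I_c/(y_c·A) = 7.66908 + 0.0177333/(7.66908 × 0.631391) = 7.66908 + 0.00366225 = 7.67274 m along the plane.
The resultant acts 0.269078 + 0.00366225 = 0.27274 m (along the plate) below the hinge at the top edge, so the moment about the hinge is M = F × 0.27274 = 41.6116 × 0.27274 = 11.3491 kN·m.
A normal force at the bottom, 0.634 m from the hinge, must supply this moment: P = 11.3491/0.634 = 17.9008 kN.

P ≈ 17.9 kN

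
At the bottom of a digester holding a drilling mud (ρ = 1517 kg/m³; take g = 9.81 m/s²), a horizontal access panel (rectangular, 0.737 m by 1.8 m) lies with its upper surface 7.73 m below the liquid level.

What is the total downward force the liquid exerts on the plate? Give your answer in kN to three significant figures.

F ≈ 153 kN

γ = ρg = 1517 × 9.81 / 1000 = 14.88177 kN/m³.
The plate is horizontal, so pressure is uniform at p = γ·h = 14.88177 × 7.73 = 115.036 kN/m².
A = 0.737 × 1.8 = 1.3266 m².
F = p·A = 115.036 × 1.3266 = 152.607 kN.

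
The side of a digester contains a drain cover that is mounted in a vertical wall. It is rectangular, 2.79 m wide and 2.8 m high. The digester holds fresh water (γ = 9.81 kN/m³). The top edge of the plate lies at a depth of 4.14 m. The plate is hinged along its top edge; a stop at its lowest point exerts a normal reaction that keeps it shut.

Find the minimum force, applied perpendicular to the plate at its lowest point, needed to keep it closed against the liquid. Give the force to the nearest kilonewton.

P ≈ 230 kN

γ = 9.81 kN/m³.
The centroid lies 2.8/2 = 1.4 m below the top edge, so the centroid depth is h_c = 4.14 + 1.4 = 5.54 m.
A = 2.79 × 2.8 = 7.812 m².
Resultant F = γ·h_c·A = 9.81 × 5.54 × 7.812 = 424.562 kN.
I_c = b·h³/12 = 2.79 × 2.8³/12 = 5.10384 m⁴.
Centre of pressure: y_p = y_c + I_c/(y_c·A) = 5.54 + 5.10384/(5.54 × 7.812) = 5.54 + 0.11793 = 5.65793 m along the plane.
The resultant acts 1.4 + 0.11793 = 1.51793 m (along the plate) below the hinge at the top edge, so the moment about the hinge is M = F × 1.51793 = 424.562 × 1.51793 = 644.455 kN·m.
A normal force at the bottom, 2.8 m from the hinge, must supply this moment: P = 644.455/2.8 = 230.163 kN.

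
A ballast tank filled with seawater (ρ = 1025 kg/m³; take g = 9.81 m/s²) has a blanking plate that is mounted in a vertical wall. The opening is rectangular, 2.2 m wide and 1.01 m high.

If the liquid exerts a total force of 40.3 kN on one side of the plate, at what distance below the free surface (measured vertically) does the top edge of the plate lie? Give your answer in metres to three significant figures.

γ = ρg = 1025 × 9.81 / 1000 = 10.05525 kN/m³.
A = 2.2 × 1.01 = 2.222 m².
From F = γ·h_c·A, the centroid depth is h_c = 40.3/(10.05525 × 2.222) = 1.80372 m.
The centroid lies 1.01/2 = 0.505 m below the top edge, so the top edge sits at h_top = 1.80372 − 0.505 = 1.29872 m below the surface.

d_top ≈ 1.30 m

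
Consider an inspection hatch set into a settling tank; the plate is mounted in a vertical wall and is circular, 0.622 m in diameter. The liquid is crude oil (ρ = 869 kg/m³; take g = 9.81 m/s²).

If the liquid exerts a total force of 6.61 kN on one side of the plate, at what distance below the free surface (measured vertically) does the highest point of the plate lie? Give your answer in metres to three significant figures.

γ = ρg = 869 × 9.81 / 1000 = 8.52489 kN/m³.
A = π(0.311)² = 0.303858 m².
From F = γ·h_c·A, the centroid depth is h_c = 6.61/(8.52489 × 0.303858) = 2.55177 m.
The centroid is at the centre, 0.311 m below the top of the plate, so the highest point sits at h_top = 2.55177 − 0.311 = 2.24077 m below the surface.

d_top ≈ 2.24 m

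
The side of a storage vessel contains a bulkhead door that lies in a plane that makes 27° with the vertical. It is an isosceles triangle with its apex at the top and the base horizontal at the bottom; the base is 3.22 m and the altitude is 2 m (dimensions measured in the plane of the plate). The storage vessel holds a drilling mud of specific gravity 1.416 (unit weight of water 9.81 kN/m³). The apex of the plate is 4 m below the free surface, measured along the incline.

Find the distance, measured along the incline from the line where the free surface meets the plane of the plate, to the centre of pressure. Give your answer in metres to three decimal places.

y_p = 5.375 m

γ = 1.416 × 9.81 = 13.89096 kN/m³.
The plate makes 27° with the vertical, i.e. θ = 90° − 27° = 63° to the horizontal. Measuring y along the incline from the free-surface line, vertical depth h = y·sinθ with sinθ = 0.891007.
With the apex up, the centroid sits 2h/3 = 2 × 2/3 = 1.33333 m below the apex, so y_c = 4 + 1.33333 = 5.33333 m and h_c = 5.33333 × 0.891007 = 4.75203 m.
A = ½ × 3.22 × 2 = 3.22 m².
Resultant F = γ·h_c·A = 13.89096 × 4.75203 × 3.22 = 212.553 kN.
I_c = b·h³/36 = 3.22 × 2³/36 = 0.715556 m⁴.
Centre of pressure: y_p = y_c + I_c/(y_c·A) = 5.33333 + 0.715556/(5.33333 × 3.22) = 5.33333 + 0.0416667 = 5.375 m along the plane.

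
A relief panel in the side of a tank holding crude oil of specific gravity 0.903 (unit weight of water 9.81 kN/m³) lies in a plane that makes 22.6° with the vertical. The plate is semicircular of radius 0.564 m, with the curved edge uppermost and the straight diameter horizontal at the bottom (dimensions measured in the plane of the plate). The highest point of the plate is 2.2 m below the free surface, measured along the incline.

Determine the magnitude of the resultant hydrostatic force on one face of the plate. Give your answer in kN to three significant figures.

F ≈ 10.3 kN

γ = 0.903 × 9.81 = 8.85843 kN/m³.
The plate makes 22.6° with the vertical, i.e. θ = 90° − 22.6° = 67.4° to the horizontal. Measuring y along the incline from the free-surface line, vertical depth h = y·sinθ with sinθ = 0.923210.
The centroid lies 4r/(3π) = 0.239369 m above the diameter, so r − 4r/(3π) = 0.564 − 0.239369 = 0.324631 m below the topmost point, so y_c = 2.2 + 0.324631 = 2.52463 m and h_c = 2.52463 × 0.923210 = 2.33076 m.
A = πr²/2 = π × 0.564²/2 = 0.499664 m².
Resultant F = γ·h_c·A = 8.85843 × 2.33076 × 0.499664 = 10.3165 kN.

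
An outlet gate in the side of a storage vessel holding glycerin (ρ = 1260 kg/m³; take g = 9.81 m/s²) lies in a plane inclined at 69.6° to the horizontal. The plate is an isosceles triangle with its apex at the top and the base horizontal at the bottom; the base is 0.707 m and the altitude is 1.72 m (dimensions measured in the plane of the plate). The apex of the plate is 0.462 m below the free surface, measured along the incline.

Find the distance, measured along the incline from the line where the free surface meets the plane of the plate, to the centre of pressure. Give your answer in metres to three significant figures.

γ = ρg = 1260 × 9.81 / 1000 = 12.3606 kN/m³.
Let θ = 69.6° be the plate's angle to the horizontal; measure y along the incline from where the plane meets the free surface. Vertical depth h = y·sinθ with sinθ = 0.937282.
With the apex up, the centroid sits 2h/3 = 2 × 1.72/3 = 1.14667 m below the apex, so y_c = 0.462 + 1.14667 = 1.60867 m and h_c = 1.60867 × 0.937282 = 1.50778 m.
A = ½ × 0.707 × 1.72 = 0.60802 m².
Resultant F = γ·h_c·A = 12.3606 × 1.50778 × 0.60802 = 11.3317 kN.
I_c = b·h³/36 = 0.707 × 1.72³/36 = 0.0999315 m⁴.
Centre of pressure: y_p = y_c + I_c/(y_c·A) = 1.60867 + 0.0999315/(1.60867 × 0.60802) = 1.60867 + 0.102169 = 1.71084 m along the plane.

y_p = 1.71 m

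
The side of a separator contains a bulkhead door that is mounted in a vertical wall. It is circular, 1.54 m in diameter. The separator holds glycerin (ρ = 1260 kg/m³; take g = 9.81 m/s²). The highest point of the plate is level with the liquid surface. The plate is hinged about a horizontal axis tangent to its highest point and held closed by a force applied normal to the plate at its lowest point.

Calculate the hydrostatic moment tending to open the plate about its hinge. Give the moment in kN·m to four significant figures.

M ≈ 17.06 kN·m

γ = ρg = 1260 × 9.81 / 1000 = 12.3606 kN/m³.
The centroid is at the centre, 0.77 m below the top of the plate, so the centroid depth is h_c = 0.77 m.
A = π(0.77)² = 1.86265 m².
Resultant F = γ·h_c·A = 12.3606 × 0.77 × 1.86265 = 17.7281 kN.
I_c = πr⁴/4 = π × 0.77⁴/4 = 0.276091 m⁴.
Centre of pressure: y_p = y_c + I_c/(y_c·A) = 0.77 + 0.276091/(0.77 × 1.86265) = 0.77 + 0.1925 = 0.9625 m along the plane.
The resultant acts 0.77 + 0.1925 = 0.9625 m (along the plate) below the hinge at the top edge, so the moment about the hinge is M = F × 0.9625 = 17.7281 × 0.9625 = 17.0633 kN·m.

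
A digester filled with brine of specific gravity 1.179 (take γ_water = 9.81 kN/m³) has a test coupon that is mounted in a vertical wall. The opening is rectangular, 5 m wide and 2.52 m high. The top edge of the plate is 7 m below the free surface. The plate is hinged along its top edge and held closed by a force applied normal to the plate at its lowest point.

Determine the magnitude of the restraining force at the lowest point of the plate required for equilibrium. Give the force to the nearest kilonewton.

P ≈ 632 kN

γ = 1.179 × 9.81 = 11.56599 kN/m³.
The centroid lies 2.52/2 = 1.26 m below the top edge, so the centroid depth is h_c = 7 + 1.26 = 8.26 m.
A = 5 × 2.52 = 12.6 m².
Resultant F = γ·h_c·A = 11.56599 × 8.26 × 12.6 = 1203.74 kN.
I_c = b·h³/12 = 5 × 2.52³/12 = 6.66792 m⁴.
Centre of pressure: y_p = y_c + I_c/(y_c·A) = 8.26 + 6.66792/(8.26 × 12.6) = 8.26 + 0.0640678 = 8.32407 m along the plane.
The resultant acts 1.26 + 0.0640678 = 1.32407 m (along the plate) below the hinge at the top edge, so the moment about the hinge is M = F × 1.32407 = 1203.74 × 1.32407 = 1593.84 kN·m.
A normal force at the bottom, 2.52 m from the hinge, must supply this moment: P = 1593.84/2.52 = 632.476 kN.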